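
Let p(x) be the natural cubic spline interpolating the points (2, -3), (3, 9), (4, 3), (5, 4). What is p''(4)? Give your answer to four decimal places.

18.4000

With M_i denoting the second derivative at x_i, h_i = 1, 1, 1, and Δ_i = (y_(i+1) − y_i)/h_i = 12, -6, 1:
  1·M_0 + 4·M_1 + 1·M_2 = 6(Δ_1 - Δ_0) = -108
  1·M_1 + 4·M_2 + 1·M_3 = 6(Δ_2 - Δ_1) = 42
Natural end conditions: M_0 = M_3 = 0.
Forward elimination and back-substitution give M_0 = 0, M_1 = -158/5, M_2 = 92/5, M_3 = 0.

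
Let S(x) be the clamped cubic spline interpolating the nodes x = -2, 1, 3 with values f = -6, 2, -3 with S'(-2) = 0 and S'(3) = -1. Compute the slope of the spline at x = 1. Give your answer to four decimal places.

-0.3500

Write m_i for S''(x_i). With h_i = 3, 2 and divided differences Δ_i = 8/3, -5/2, the continuity of S' gives the tridiagonal system
  3·m_0 + 10·m_1 + 2·m_2 = 6(Δ_1 - Δ_0) = -31
Clamped end conditions give two more equations: 2h_0·m_0 + h_0·m_1 = 6(Δ_0 - S'(-2)) = 16 and h_1·m_1 + 2h_1·m_2 = 6(S'(3) - Δ_1) = 9.
Solving the tridiagonal system: m_0 = 167/30, m_1 = -29/5, m_2 = 103/20.
On [1, 3], S'(x) = b_1 + 2c_1·(x - 1) + 3d_1·(x - 1)² with b_1 = Δ_1 - h_1(2m_1 + m_2)/6 = -7/20, c_1 = m_1/2 = -29/10, d_1 = (m_2 - m_1)/(6h_1) = 73/80. So S'(1) = -7/20.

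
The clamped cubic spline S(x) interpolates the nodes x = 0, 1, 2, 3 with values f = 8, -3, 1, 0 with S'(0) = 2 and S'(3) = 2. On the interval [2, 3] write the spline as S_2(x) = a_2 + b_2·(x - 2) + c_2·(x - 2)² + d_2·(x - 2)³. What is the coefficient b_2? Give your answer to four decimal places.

3.4000

With M_i denoting the second derivative at x_i, h_i = 1, 1, 1, and Δ_i = (y_(i+1) − y_i)/h_i = -11, 4, -1:
  1·M_0 + 4·M_1 + 1·M_2 = 6(Δ_1 - Δ_0) = 90
  1·M_1 + 4·M_2 + 1·M_3 = 6(Δ_2 - Δ_1) = -30
Clamped end conditions give two more equations: 2h_0·M_0 + h_0·M_1 = 6(Δ_0 - S'(0)) = -78 and h_2·M_2 + 2h_2·M_3 = 6(S'(3) - Δ_2) = 18.
Solving: M_0 = -304/5, M_1 = 218/5, M_2 = -118/5, M_3 = 104/5.
On [2, 3], with S_2(x) = a_2 + b_2·(x - 2) + c_2·(x - 2)² + d_2·(x - 2)³: c_2 = M_2/2 = -59/5, d_2 = (M_3 - M_2)/(6h_2) = 37/5, b_2 = Δ_2 - h_2(2M_2 + M_3)/6 = 17/5.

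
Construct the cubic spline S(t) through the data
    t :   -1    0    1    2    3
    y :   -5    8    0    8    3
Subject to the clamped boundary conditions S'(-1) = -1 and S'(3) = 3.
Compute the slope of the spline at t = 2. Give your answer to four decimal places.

Let M_i = S''(x_i). Step sizes h_i = 1, 1, 1, 1; slopes of the chords Δ_i = (y_(i+1) - y_i)/h_i = 13, -8, 8, -5.
  1·M_0 + 4·M_1 + 1·M_2 = 6(Δ_1 - Δ_0) = -126
  1·M_1 + 4·M_2 + 1·M_3 = 6(Δ_2 - Δ_1) = 96
  1·M_2 + 4·M_3 + 1·M_4 = 6(Δ_3 - Δ_2) = -78
Clamped end conditions give two more equations: 2h_0·M_0 + h_0·M_1 = 6(Δ_0 - S'(-1)) = 84 and h_3·M_3 + 2h_3·M_4 = 6(S'(3) - Δ_3) = 48.
Solving the tridiagonal system: M_0 = 1025/14, M_1 = -437/7, M_2 = 101/2, M_3 = -305/7, M_4 = 641/14.
On [2, 3], S'(t) = b_3 + 2c_3·(t - 2) + 3d_3·(t - 2)² with b_3 = Δ_3 - h_3(2M_3 + M_4)/6 = 53/28, c_3 = M_3/2 = -305/14, d_3 = (M_4 - M_3)/(6h_3) = 417/28. So S'(2) = 53/28.

1.8929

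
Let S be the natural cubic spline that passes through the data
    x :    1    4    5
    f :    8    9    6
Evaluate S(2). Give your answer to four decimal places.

Let M_i = S''(x_i). Step sizes h_i = 3, 1; slopes of the chords Δ_i = (y_(i+1) - y_i)/h_i = 1/3, -3.
  3·M_0 + 8·M_1 + 1·M_2 = 6(Δ_1 - Δ_0) = -20
Natural end conditions: M_0 = M_2 = 0.
Forward elimination and back-substitution give M_0 = 0, M_1 = -5/2, M_2 = 0.
On [1, 4], S(x) = 8 + 19/12·(x - 1) + 0·(x - 1)² - 5/36·(x - 1)³.
With (x - 1) = 1: S(2) = 85/9.

9.4444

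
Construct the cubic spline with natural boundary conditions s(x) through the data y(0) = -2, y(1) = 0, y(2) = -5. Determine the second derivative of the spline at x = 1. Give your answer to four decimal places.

-10.5000

Let σ_i = s''(x_i). Step sizes h_i = 1, 1; slopes of the chords Δ_i = (y_(i+1) - y_i)/h_i = 2, -5.
  1·σ_0 + 4·σ_1 + 1·σ_2 = 6(Δ_1 - Δ_0) = -42
Natural end conditions: σ_0 = σ_2 = 0.
Forward elimination and back-substitution give σ_0 = 0, σ_1 = -21/2, σ_2 = 0.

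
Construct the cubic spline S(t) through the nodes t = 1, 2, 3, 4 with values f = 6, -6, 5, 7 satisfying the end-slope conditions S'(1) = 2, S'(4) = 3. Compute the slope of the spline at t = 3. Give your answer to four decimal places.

9.9333

With m_i denoting the second derivative at x_i, h_i = 1, 1, 1, and Δ_i = (y_(i+1) − y_i)/h_i = -12, 11, 2:
  1·m_0 + 4·m_1 + 1·m_2 = 6(Δ_1 - Δ_0) = 138
  1·m_1 + 4·m_2 + 1·m_3 = 6(Δ_2 - Δ_1) = -54
Clamped end conditions give two more equations: 2h_0·m_0 + h_0·m_1 = 6(Δ_0 - S'(1)) = -84 and h_2·m_2 + 2h_2·m_3 = 6(S'(4) - Δ_2) = 6.
Hence m_0 = -1088/15, m_1 = 916/15, m_2 = -506/15, m_3 = 298/15.
On [3, 4], S'(t) = b_2 + 2c_2·(t - 3) + 3d_2·(t - 3)² with b_2 = Δ_2 - h_2(2m_2 + m_3)/6 = 149/15, c_2 = m_2/2 = -253/15, d_2 = (m_3 - m_2)/(6h_2) = 134/15. So S'(3) = 149/15.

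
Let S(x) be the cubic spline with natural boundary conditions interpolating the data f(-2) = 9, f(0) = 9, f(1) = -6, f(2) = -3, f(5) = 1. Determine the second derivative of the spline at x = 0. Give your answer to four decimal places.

-20.5843

Write σ_i for S''(x_i). With h_i = 2, 1, 1, 3 and divided differences Δ_i = 0, -15, 3, 4/3, the continuity of S' gives the tridiagonal system
  2·σ_0 + 6·σ_1 + 1·σ_2 = 6(Δ_1 - Δ_0) = -90
  1·σ_1 + 4·σ_2 + 1·σ_3 = 6(Δ_2 - Δ_1) = 108
  1·σ_2 + 8·σ_3 + 3·σ_4 = 6(Δ_3 - Δ_2) = -10
Natural end conditions: σ_0 = σ_4 = 0.
Forward elimination and back-substitution give σ_0 = 0, σ_1 = -1832/89, σ_2 = 2982/89, σ_3 = -484/89, σ_4 = 0.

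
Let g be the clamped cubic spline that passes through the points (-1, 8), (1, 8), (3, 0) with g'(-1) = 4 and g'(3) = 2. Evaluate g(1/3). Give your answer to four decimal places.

9.9259

Let m_i = g''(x_i). Step sizes h_i = 2, 2; slopes of the chords Δ_i = (y_(i+1) - y_i)/h_i = 0, -4.
  2·m_0 + 8·m_1 + 2·m_2 = 6(Δ_1 - Δ_0) = -24
Clamped end conditions give two more equations: 2h_0·m_0 + h_0·m_1 = 6(Δ_0 - g'(-1)) = -24 and h_1·m_1 + 2h_1·m_2 = 6(g'(3) - Δ_1) = 36.
Hence m_0 = -7/2, m_1 = -5, m_2 = 23/2.
On [-1, 1], g(x) = 8 + 4·(x + 1) - 7/4·(x + 1)² - 1/8·(x + 1)³.
With (x + 1) = 4/3: g(1/3) = 268/27.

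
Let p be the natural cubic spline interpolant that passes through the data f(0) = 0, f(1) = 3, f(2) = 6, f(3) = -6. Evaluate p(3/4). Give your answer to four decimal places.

Let σ_i = p''(x_i). Step sizes h_i = 1, 1, 1; slopes of the chords Δ_i = (y_(i+1) - y_i)/h_i = 3, 3, -12.
  1·σ_0 + 4·σ_1 + 1·σ_2 = 6(Δ_1 - Δ_0) = 0
  1·σ_1 + 4·σ_2 + 1·σ_3 = 6(Δ_2 - Δ_1) = -90
Natural end conditions: σ_0 = σ_3 = 0.
Hence σ_0 = 0, σ_1 = 6, σ_2 = -24, σ_3 = 0.
On [0, 1], p(x) = 0 + 2·x + 0·x² + 1·x³.
With x = 3/4: p(3/4) = 123/64.

1.9219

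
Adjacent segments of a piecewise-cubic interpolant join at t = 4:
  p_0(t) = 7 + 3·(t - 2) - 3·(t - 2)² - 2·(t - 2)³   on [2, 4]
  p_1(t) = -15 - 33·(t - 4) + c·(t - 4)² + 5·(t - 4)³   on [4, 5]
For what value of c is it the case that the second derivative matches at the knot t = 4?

-15

p_0''(t) = -6 - 12·(t - 2), so p_0''(4) = -30. On the right, p_1''(4) = 2c, so c = -15.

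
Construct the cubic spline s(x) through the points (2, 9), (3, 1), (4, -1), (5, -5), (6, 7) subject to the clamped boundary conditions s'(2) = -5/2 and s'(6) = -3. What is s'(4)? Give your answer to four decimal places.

-5.1071

Put m_i = s'' at the i-th knot. Here h = (1, 1, 1, 1) and Δ = (-8, -2, -4, 12), so the interior equations h_(i-1)·m_(i-1) + 2(h_(i-1)+h_i)·m_i + h_i·m_(i+1) = 6(Δ_i − Δ_(i-1)) read
  1·m_0 + 4·m_1 + 1·m_2 = 6(Δ_1 - Δ_0) = 36
  1·m_1 + 4·m_2 + 1·m_3 = 6(Δ_2 - Δ_1) = -12
  1·m_2 + 4·m_3 + 1·m_4 = 6(Δ_3 - Δ_2) = 96
Clamped end conditions give two more equations: 2h_0·m_0 + h_0·m_1 = 6(Δ_0 - s'(2)) = -33 and h_3·m_3 + 2h_3·m_4 = 6(s'(6) - Δ_3) = -90.
Forward elimination and back-substitution give m_0 = -1501/56, m_1 = 577/28, m_2 = -157/8, m_3 = 1285/28, m_4 = -3805/56.
On [4, 5], s'(x) = b_2 + 2c_2·(x - 4) + 3d_2·(x - 4)² with b_2 = Δ_2 - h_2(2m_2 + m_3)/6 = -143/28, c_2 = m_2/2 = -157/16, d_2 = (m_3 - m_2)/(6h_2) = 1223/112. So s'(4) = -143/28.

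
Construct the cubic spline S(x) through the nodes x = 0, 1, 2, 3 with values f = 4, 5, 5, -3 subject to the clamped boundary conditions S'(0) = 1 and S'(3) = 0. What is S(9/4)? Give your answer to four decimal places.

2.8313

With m_i denoting the second derivative at x_i, h_i = 1, 1, 1, and Δ_i = (y_(i+1) − y_i)/h_i = 1, 0, -8:
  1·m_0 + 4·m_1 + 1·m_2 = 6(Δ_1 - Δ_0) = -6
  1·m_1 + 4·m_2 + 1·m_3 = 6(Δ_2 - Δ_1) = -48
Clamped end conditions give two more equations: 2h_0·m_0 + h_0·m_1 = 6(Δ_0 - S'(0)) = 0 and h_2·m_2 + 2h_2·m_3 = 6(S'(3) - Δ_2) = 48.
Solving the tridiagonal system: m_0 = -34/15, m_1 = 68/15, m_2 = -328/15, m_3 = 524/15.
On [2, 3], S(x) = 5 - 98/15·(x - 2) - 164/15·(x - 2)² + 142/15·(x - 2)³.
With (x - 2) = 1/4: S(9/4) = 453/160.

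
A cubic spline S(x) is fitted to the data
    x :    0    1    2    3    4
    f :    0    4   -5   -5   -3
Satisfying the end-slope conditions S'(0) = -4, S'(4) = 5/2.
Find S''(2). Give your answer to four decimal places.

23.3750

Put m_i = S'' at the i-th knot. Here h = (1, 1, 1, 1) and Δ = (4, -9, 0, 2), so the interior equations h_(i-1)·m_(i-1) + 2(h_(i-1)+h_i)·m_i + h_i·m_(i+1) = 6(Δ_i − Δ_(i-1)) read
  1·m_0 + 4·m_1 + 1·m_2 = 6(Δ_1 - Δ_0) = -78
  1·m_1 + 4·m_2 + 1·m_3 = 6(Δ_2 - Δ_1) = 54
  1·m_2 + 4·m_3 + 1·m_4 = 6(Δ_3 - Δ_2) = 12
Clamped end conditions give two more equations: 2h_0·m_0 + h_0·m_1 = 6(Δ_0 - S'(0)) = 48 and h_3·m_3 + 2h_3·m_4 = 6(S'(4) - Δ_3) = 3.
Solving the tridiagonal system: m_0 = 2347/56, m_1 = -1003/28, m_2 = 187/8, m_3 = -103/28, m_4 = 187/56.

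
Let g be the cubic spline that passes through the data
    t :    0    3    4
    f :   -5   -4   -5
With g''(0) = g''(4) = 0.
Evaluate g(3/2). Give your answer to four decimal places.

-3.9375

Write σ_i for g''(x_i). With h_i = 3, 1 and divided differences Δ_i = 1/3, -1, the continuity of g' gives the tridiagonal system
  3·σ_0 + 8·σ_1 + 1·σ_2 = 6(Δ_1 - Δ_0) = -8
Natural end conditions: σ_0 = σ_2 = 0.
Forward elimination and back-substitution give σ_0 = 0, σ_1 = -1, σ_2 = 0.
On [0, 3], g(t) = -5 + 5/6·t + 0·t² - 1/18·t³.
With t = 3/2: g(3/2) = -63/16.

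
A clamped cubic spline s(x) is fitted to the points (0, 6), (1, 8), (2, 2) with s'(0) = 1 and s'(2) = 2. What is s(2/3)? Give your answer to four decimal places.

8.1111

With M_i denoting the second derivative at x_i, h_i = 1, 1, and Δ_i = (y_(i+1) − y_i)/h_i = 2, -6:
  1·M_0 + 4·M_1 + 1·M_2 = 6(Δ_1 - Δ_0) = -48
Clamped end conditions give two more equations: 2h_0·M_0 + h_0·M_1 = 6(Δ_0 - s'(0)) = 6 and h_1·M_1 + 2h_1·M_2 = 6(s'(2) - Δ_1) = 48.
Solving: M_0 = 31/2, M_1 = -25, M_2 = 73/2.
On [0, 1], s(x) = 6 + 1·x + 31/4·x² - 27/4·x³.
With x = 2/3: s(2/3) = 73/9.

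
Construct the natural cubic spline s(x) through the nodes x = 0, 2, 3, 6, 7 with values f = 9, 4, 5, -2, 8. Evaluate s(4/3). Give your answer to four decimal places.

Write m_i for s''(x_i). With h_i = 2, 1, 3, 1 and divided differences Δ_i = -5/2, 1, -7/3, 10, the continuity of s' gives the tridiagonal system
  2·m_0 + 6·m_1 + 1·m_2 = 6(Δ_1 - Δ_0) = 21
  1·m_1 + 8·m_2 + 3·m_3 = 6(Δ_2 - Δ_1) = -20
  3·m_2 + 8·m_3 + 1·m_4 = 6(Δ_3 - Δ_2) = 74
Natural end conditions: m_0 = m_4 = 0.
Hence m_0 = 0, m_1 = 1537/322, m_2 = -1230/161, m_3 = 3901/322, m_4 = 0.
On [0, 2], s(x) = 9 - 1976/483·x + 0·x² + 1537/3864·x³.
With x = 4/3: s(4/3) = 58529/13041.

4.4881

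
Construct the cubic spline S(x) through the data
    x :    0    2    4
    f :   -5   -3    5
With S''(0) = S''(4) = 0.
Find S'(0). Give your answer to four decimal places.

Write M_i for S''(x_i). With h_i = 2, 2 and divided differences Δ_i = 1, 4, the continuity of S' gives the tridiagonal system
  2·M_0 + 8·M_1 + 2·M_2 = 6(Δ_1 - Δ_0) = 18
Natural end conditions: M_0 = M_2 = 0.
Solving: M_0 = 0, M_1 = 9/4, M_2 = 0.
On [0, 2], S'(x) = b_0 + 2c_0·x + 3d_0·x² with b_0 = Δ_0 - h_0(2M_0 + M_1)/6 = 1/4, c_0 = M_0/2 = 0, d_0 = (M_1 - M_0)/(6h_0) = 3/16. So S'(0) = 1/4.

0.2500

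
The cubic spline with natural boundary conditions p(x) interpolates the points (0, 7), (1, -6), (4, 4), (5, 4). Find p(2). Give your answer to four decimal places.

-7.5232

With M_i denoting the second derivative at x_i, h_i = 1, 3, 1, and Δ_i = (y_(i+1) − y_i)/h_i = -13, 10/3, 0:
  1·M_0 + 8·M_1 + 3·M_2 = 6(Δ_1 - Δ_0) = 98
  3·M_1 + 8·M_2 + 1·M_3 = 6(Δ_2 - Δ_1) = -20
Natural end conditions: M_0 = M_3 = 0.
Solving: M_0 = 0, M_1 = 844/55, M_2 = -454/55, M_3 = 0.
On [1, 4], p(x) = -6 - 1301/165·(x - 1) + 422/55·(x - 1)² - 59/45·(x - 1)³.
With (x - 1) = 1: p(2) = -3724/495.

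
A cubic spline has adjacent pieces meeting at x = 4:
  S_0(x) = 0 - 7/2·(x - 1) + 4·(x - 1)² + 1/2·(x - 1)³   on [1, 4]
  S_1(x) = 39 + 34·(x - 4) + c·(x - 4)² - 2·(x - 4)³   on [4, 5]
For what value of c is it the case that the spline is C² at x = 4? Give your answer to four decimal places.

S_0''(x) = 8 + 3·(x - 1), so S_0''(4) = 17. On the right, S_1''(4) = 2c, so c = 17/2.

8.5000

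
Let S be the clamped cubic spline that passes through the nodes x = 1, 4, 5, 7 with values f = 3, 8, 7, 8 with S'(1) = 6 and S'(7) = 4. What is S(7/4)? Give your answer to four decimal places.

6.4280

Put M_i = S'' at the i-th knot. Here h = (3, 1, 2) and Δ = (5/3, -1, 1/2), so the interior equations h_(i-1)·M_(i-1) + 2(h_(i-1)+h_i)·M_i + h_i·M_(i+1) = 6(Δ_i − Δ_(i-1)) read
  3·M_0 + 8·M_1 + 1·M_2 = 6(Δ_1 - Δ_0) = -16
  1·M_1 + 6·M_2 + 2·M_3 = 6(Δ_2 - Δ_1) = 9
Clamped end conditions give two more equations: 2h_0·M_0 + h_0·M_1 = 6(Δ_0 - S'(1)) = -26 and h_2·M_2 + 2h_2·M_3 = 6(S'(7) - Δ_2) = 21.
Forward elimination and back-substitution give M_0 = -173/42, M_1 = -3/7, M_2 = -3/14, M_3 = 75/14.
On [1, 4], S(x) = 3 + 6·(x - 1) - 173/84·(x - 1)² + 155/756·(x - 1)³.
With (x - 1) = 3/4: S(7/4) = 11519/1792.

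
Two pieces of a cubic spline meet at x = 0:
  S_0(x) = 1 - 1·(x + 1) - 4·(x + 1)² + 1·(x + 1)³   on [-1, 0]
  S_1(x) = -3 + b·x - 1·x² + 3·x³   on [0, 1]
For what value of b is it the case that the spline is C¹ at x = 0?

-6

S_0'(x) = -1 - 8·(x + 1) + 3·(x + 1)², so S_0'(0) = -6. On the right, S_1'(0) = b, so b = -6.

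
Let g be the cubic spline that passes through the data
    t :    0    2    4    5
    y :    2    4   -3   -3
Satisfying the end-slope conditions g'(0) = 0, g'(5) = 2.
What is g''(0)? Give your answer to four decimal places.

Let M_i = g''(x_i). Step sizes h_i = 2, 2, 1; slopes of the chords Δ_i = (y_(i+1) - y_i)/h_i = 1, -7/2, 0.
  2·M_0 + 8·M_1 + 2·M_2 = 6(Δ_1 - Δ_0) = -27
  2·M_1 + 6·M_2 + 1·M_3 = 6(Δ_2 - Δ_1) = 21
Clamped end conditions give two more equations: 2h_0·M_0 + h_0·M_1 = 6(Δ_0 - g'(0)) = 6 and h_2·M_2 + 2h_2·M_3 = 6(g'(5) - Δ_2) = 12.
Solving: M_0 = 199/46, M_1 = -130/23, M_2 = 110/23, M_3 = 83/23.

4.3261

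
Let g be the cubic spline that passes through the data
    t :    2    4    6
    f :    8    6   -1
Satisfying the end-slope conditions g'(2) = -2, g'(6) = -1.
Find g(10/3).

With M_i denoting the second derivative at x_i, h_i = 2, 2, and Δ_i = (y_(i+1) − y_i)/h_i = -1, -7/2:
  2·M_0 + 8·M_1 + 2·M_2 = 6(Δ_1 - Δ_0) = -15
Clamped end conditions give two more equations: 2h_0·M_0 + h_0·M_1 = 6(Δ_0 - g'(2)) = 6 and h_1·M_1 + 2h_1·M_2 = 6(g'(6) - Δ_1) = 15.
Solving the tridiagonal system: M_0 = 29/8, M_1 = -17/4, M_2 = 47/8.
On [2, 4], g(t) = 8 - 2·(t - 2) + 29/16·(t - 2)² - 21/32·(t - 2)³.
With (t - 2) = 4/3: g(10/3) = 7.

7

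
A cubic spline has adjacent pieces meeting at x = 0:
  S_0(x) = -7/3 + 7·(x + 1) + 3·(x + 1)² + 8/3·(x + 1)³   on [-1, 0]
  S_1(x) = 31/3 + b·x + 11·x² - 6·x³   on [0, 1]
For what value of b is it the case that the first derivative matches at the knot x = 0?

21

S_0'(x) = 7 + 6·(x + 1) + 8·(x + 1)², so S_0'(0) = 21. On the right, S_1'(0) = b, so b = 21.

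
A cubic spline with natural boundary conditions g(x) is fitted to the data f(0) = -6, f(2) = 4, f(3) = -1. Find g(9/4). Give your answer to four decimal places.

3.2969

With σ_i denoting the second derivative at x_i, h_i = 2, 1, and Δ_i = (y_(i+1) − y_i)/h_i = 5, -5:
  2·σ_0 + 6·σ_1 + 1·σ_2 = 6(Δ_1 - Δ_0) = -60
Natural end conditions: σ_0 = σ_2 = 0.
Forward elimination and back-substitution give σ_0 = 0, σ_1 = -10, σ_2 = 0.
On [2, 3], g(x) = 4 - 5/3·(x - 2) - 5·(x - 2)² + 5/3·(x - 2)³.
With (x - 2) = 1/4: g(9/4) = 211/64.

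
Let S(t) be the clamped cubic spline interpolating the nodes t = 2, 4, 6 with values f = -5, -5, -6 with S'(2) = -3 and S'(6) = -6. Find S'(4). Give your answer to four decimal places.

Let σ_i = S''(x_i). Step sizes h_i = 2, 2; slopes of the chords Δ_i = (y_(i+1) - y_i)/h_i = 0, -1/2.
  2·σ_0 + 8·σ_1 + 2·σ_2 = 6(Δ_1 - Δ_0) = -3
Clamped end conditions give two more equations: 2h_0·σ_0 + h_0·σ_1 = 6(Δ_0 - S'(2)) = 18 and h_1·σ_1 + 2h_1·σ_2 = 6(S'(6) - Δ_1) = -33.
Solving: σ_0 = 33/8, σ_1 = 3/4, σ_2 = -69/8.
On [4, 6], S'(t) = b_1 + 2c_1·(t - 4) + 3d_1·(t - 4)² with b_1 = Δ_1 - h_1(2σ_1 + σ_2)/6 = 15/8, c_1 = σ_1/2 = 3/8, d_1 = (σ_2 - σ_1)/(6h_1) = -25/32. So S'(4) = 15/8.

1.8750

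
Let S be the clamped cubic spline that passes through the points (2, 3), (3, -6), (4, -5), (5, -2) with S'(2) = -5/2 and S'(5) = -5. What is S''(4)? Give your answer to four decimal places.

With M_i denoting the second derivative at x_i, h_i = 1, 1, 1, and Δ_i = (y_(i+1) − y_i)/h_i = -9, 1, 3:
  1·M_0 + 4·M_1 + 1·M_2 = 6(Δ_1 - Δ_0) = 60
  1·M_1 + 4·M_2 + 1·M_3 = 6(Δ_2 - Δ_1) = 12
Clamped end conditions give two more equations: 2h_0·M_0 + h_0·M_1 = 6(Δ_0 - S'(2)) = -39 and h_2·M_2 + 2h_2·M_3 = 6(S'(5) - Δ_2) = -48.
Forward elimination and back-substitution give M_0 = -454/15, M_1 = 323/15, M_2 = 62/15, M_3 = -391/15.

4.1333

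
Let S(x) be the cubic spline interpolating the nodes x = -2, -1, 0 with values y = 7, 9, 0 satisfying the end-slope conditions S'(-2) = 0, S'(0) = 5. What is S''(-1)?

Write M_i for S''(x_i). With h_i = 1, 1 and divided differences Δ_i = 2, -9, the continuity of S' gives the tridiagonal system
  1·M_0 + 4·M_1 + 1·M_2 = 6(Δ_1 - Δ_0) = -66
Clamped end conditions give two more equations: 2h_0·M_0 + h_0·M_1 = 6(Δ_0 - S'(-2)) = 12 and h_1·M_1 + 2h_1·M_2 = 6(S'(0) - Δ_1) = 84.
Forward elimination and back-substitution give M_0 = 25, M_1 = -38, M_2 = 61.

-38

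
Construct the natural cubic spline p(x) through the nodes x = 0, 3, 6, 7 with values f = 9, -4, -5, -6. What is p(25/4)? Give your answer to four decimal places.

With M_i denoting the second derivative at x_i, h_i = 3, 3, 1, and Δ_i = (y_(i+1) − y_i)/h_i = -13/3, -1/3, -1:
  3·M_0 + 12·M_1 + 3·M_2 = 6(Δ_1 - Δ_0) = 24
  3·M_1 + 8·M_2 + 1·M_3 = 6(Δ_2 - Δ_1) = -4
Natural end conditions: M_0 = M_3 = 0.
Forward elimination and back-substitution give M_0 = 0, M_1 = 68/29, M_2 = -40/29, M_3 = 0.
On [6, 7], p(x) = -5 - 47/87·(x - 6) - 20/29·(x - 6)² + 20/87·(x - 6)³.
With (x - 6) = 1/4: p(25/4) = -2401/464.

-5.1746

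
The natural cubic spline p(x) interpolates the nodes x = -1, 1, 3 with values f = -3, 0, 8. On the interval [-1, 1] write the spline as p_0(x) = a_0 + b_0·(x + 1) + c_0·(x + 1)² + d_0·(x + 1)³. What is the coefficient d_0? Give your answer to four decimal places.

0.1563

With σ_i denoting the second derivative at x_i, h_i = 2, 2, and Δ_i = (y_(i+1) − y_i)/h_i = 3/2, 4:
  2·σ_0 + 8·σ_1 + 2·σ_2 = 6(Δ_1 - Δ_0) = 15
Natural end conditions: σ_0 = σ_2 = 0.
Solving: σ_0 = 0, σ_1 = 15/8, σ_2 = 0.
On [-1, 1], with p_0(x) = a_0 + b_0·(x + 1) + c_0·(x + 1)² + d_0·(x + 1)³: c_0 = σ_0/2 = 0, d_0 = (σ_1 - σ_0)/(6h_0) = 5/32, b_0 = Δ_0 - h_0(2σ_0 + σ_1)/6 = 7/8.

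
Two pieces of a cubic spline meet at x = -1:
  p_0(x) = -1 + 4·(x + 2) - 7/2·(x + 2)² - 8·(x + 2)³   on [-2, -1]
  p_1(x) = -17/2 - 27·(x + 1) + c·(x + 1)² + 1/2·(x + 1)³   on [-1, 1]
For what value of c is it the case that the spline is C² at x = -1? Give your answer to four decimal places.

p_0''(x) = -7 - 48·(x + 2), so p_0''(-1) = -55. On the right, p_1''(-1) = 2c, so c = -55/2.

-27.5000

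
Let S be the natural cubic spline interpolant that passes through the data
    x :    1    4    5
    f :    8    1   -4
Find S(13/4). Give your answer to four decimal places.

With M_i denoting the second derivative at x_i, h_i = 3, 1, and Δ_i = (y_(i+1) − y_i)/h_i = -7/3, -5:
  3·M_0 + 8·M_1 + 1·M_2 = 6(Δ_1 - Δ_0) = -16
Natural end conditions: M_0 = M_2 = 0.
Forward elimination and back-substitution give M_0 = 0, M_1 = -2, M_2 = 0.
On [1, 4], S(x) = 8 - 4/3·(x - 1) + 0·(x - 1)² - 1/9·(x - 1)³.
With (x - 1) = 9/4: S(13/4) = 239/64.

3.7344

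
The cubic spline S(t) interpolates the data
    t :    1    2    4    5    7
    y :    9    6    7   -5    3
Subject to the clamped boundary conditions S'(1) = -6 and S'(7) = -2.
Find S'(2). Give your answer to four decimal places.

Write M_i for S''(x_i). With h_i = 1, 2, 1, 2 and divided differences Δ_i = -3, 1/2, -12, 4, the continuity of S' gives the tridiagonal system
  1·M_0 + 6·M_1 + 2·M_2 = 6(Δ_1 - Δ_0) = 21
  2·M_1 + 6·M_2 + 1·M_3 = 6(Δ_2 - Δ_1) = -75
  1·M_2 + 6·M_3 + 2·M_4 = 6(Δ_3 - Δ_2) = 96
Clamped end conditions give two more equations: 2h_0·M_0 + h_0·M_1 = 6(Δ_0 - S'(1)) = 18 and h_3·M_3 + 2h_3·M_4 = 6(S'(7) - Δ_3) = -36.
Hence M_0 = 395/93, M_1 = 884/93, M_2 = -1873/93, M_3 = 2495/93, M_4 = -4169/186.
On [2, 4], S'(t) = b_1 + 2c_1·(t - 2) + 3d_1·(t - 2)² with b_1 = Δ_1 - h_1(2M_1 + M_2)/6 = 163/186, c_1 = M_1/2 = 442/93, d_1 = (M_2 - M_1)/(6h_1) = -919/372. So S'(2) = 163/186.

0.8763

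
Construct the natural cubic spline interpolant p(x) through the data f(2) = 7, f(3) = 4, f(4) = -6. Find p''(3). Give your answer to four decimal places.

-10.5000

Let M_i = p''(x_i). Step sizes h_i = 1, 1; slopes of the chords Δ_i = (y_(i+1) - y_i)/h_i = -3, -10.
  1·M_0 + 4·M_1 + 1·M_2 = 6(Δ_1 - Δ_0) = -42
Natural end conditions: M_0 = M_2 = 0.
Solving: M_0 = 0, M_1 = -21/2, M_2 = 0.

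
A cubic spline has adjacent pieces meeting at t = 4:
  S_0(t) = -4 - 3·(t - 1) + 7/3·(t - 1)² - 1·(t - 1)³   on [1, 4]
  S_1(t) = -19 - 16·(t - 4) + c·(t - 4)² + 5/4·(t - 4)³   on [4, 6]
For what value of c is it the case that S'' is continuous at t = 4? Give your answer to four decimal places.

-6.6667

S_0''(t) = 14/3 - 6·(t - 1), so S_0''(4) = -40/3. On the right, S_1''(4) = 2c, so c = -20/3.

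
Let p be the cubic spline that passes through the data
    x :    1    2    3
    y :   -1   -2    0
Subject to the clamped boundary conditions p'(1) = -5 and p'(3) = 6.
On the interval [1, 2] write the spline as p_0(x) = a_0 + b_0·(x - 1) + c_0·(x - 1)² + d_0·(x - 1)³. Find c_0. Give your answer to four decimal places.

6.5000

Let m_i = p''(x_i). Step sizes h_i = 1, 1; slopes of the chords Δ_i = (y_(i+1) - y_i)/h_i = -1, 2.
  1·m_0 + 4·m_1 + 1·m_2 = 6(Δ_1 - Δ_0) = 18
Clamped end conditions give two more equations: 2h_0·m_0 + h_0·m_1 = 6(Δ_0 - p'(1)) = 24 and h_1·m_1 + 2h_1·m_2 = 6(p'(3) - Δ_1) = 24.
Solving: m_0 = 13, m_1 = -2, m_2 = 13.
On [1, 2], with p_0(x) = a_0 + b_0·(x - 1) + c_0·(x - 1)² + d_0·(x - 1)³: c_0 = m_0/2 = 13/2, d_0 = (m_1 - m_0)/(6h_0) = -5/2, b_0 = Δ_0 - h_0(2m_0 + m_1)/6 = -5.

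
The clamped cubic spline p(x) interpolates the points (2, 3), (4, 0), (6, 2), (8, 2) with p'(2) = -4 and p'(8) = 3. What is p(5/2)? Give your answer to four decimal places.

1.3438

Write M_i for p''(x_i). With h_i = 2, 2, 2 and divided differences Δ_i = -3/2, 1, 0, the continuity of p' gives the tridiagonal system
  2·M_0 + 8·M_1 + 2·M_2 = 6(Δ_1 - Δ_0) = 15
  2·M_1 + 8·M_2 + 2·M_3 = 6(Δ_2 - Δ_1) = -6
Clamped end conditions give two more equations: 2h_0·M_0 + h_0·M_1 = 6(Δ_0 - p'(2)) = 15 and h_2·M_2 + 2h_2·M_3 = 6(p'(8) - Δ_2) = 18.
Forward elimination and back-substitution give M_0 = 17/6, M_1 = 11/6, M_2 = -8/3, M_3 = 35/6.
On [2, 4], p(x) = 3 - 4·(x - 2) + 17/12·(x - 2)² - 1/12·(x - 2)³.
With (x - 2) = 1/2: p(5/2) = 43/32.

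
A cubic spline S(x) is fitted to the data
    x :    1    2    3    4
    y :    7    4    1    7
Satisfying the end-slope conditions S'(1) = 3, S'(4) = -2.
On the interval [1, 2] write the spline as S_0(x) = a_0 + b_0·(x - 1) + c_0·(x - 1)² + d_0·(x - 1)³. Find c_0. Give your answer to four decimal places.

With σ_i denoting the second derivative at x_i, h_i = 1, 1, 1, and Δ_i = (y_(i+1) − y_i)/h_i = -3, -3, 6:
  1·σ_0 + 4·σ_1 + 1·σ_2 = 6(Δ_1 - Δ_0) = 0
  1·σ_1 + 4·σ_2 + 1·σ_3 = 6(Δ_2 - Δ_1) = 54
Clamped end conditions give two more equations: 2h_0·σ_0 + h_0·σ_1 = 6(Δ_0 - S'(1)) = -36 and h_2·σ_2 + 2h_2·σ_3 = 6(S'(4) - Δ_2) = -48.
Solving the tridiagonal system: σ_0 = -52/3, σ_1 = -4/3, σ_2 = 68/3, σ_3 = -106/3.
On [1, 2], with S_0(x) = a_0 + b_0·(x - 1) + c_0·(x - 1)² + d_0·(x - 1)³: c_0 = σ_0/2 = -26/3, d_0 = (σ_1 - σ_0)/(6h_0) = 8/3, b_0 = Δ_0 - h_0(2σ_0 + σ_1)/6 = 3.

-8.6667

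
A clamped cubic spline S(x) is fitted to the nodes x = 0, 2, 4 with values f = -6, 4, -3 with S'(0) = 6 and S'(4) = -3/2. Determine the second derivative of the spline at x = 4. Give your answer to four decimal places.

Write m_i for S''(x_i). With h_i = 2, 2 and divided differences Δ_i = 5, -7/2, the continuity of S' gives the tridiagonal system
  2·m_0 + 8·m_1 + 2·m_2 = 6(Δ_1 - Δ_0) = -51
Clamped end conditions give two more equations: 2h_0·m_0 + h_0·m_1 = 6(Δ_0 - S'(0)) = -6 and h_1·m_1 + 2h_1·m_2 = 6(S'(4) - Δ_1) = 12.
Hence m_0 = 3, m_1 = -9, m_2 = 15/2.

7.5000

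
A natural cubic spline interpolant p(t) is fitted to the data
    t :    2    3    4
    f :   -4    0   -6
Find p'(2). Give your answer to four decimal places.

With m_i denoting the second derivative at x_i, h_i = 1, 1, and Δ_i = (y_(i+1) − y_i)/h_i = 4, -6:
  1·m_0 + 4·m_1 + 1·m_2 = 6(Δ_1 - Δ_0) = -60
Natural end conditions: m_0 = m_2 = 0.
Hence m_0 = 0, m_1 = -15, m_2 = 0.
On [2, 3], p'(t) = b_0 + 2c_0·(t - 2) + 3d_0·(t - 2)² with b_0 = Δ_0 - h_0(2m_0 + m_1)/6 = 13/2, c_0 = m_0/2 = 0, d_0 = (m_1 - m_0)/(6h_0) = -5/2. So p'(2) = 13/2.

6.5000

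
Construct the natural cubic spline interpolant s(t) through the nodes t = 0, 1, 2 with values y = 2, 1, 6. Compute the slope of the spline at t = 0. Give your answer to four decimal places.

-2.5000

Put M_i = s'' at the i-th knot. Here h = (1, 1) and Δ = (-1, 5), so the interior equations h_(i-1)·M_(i-1) + 2(h_(i-1)+h_i)·M_i + h_i·M_(i+1) = 6(Δ_i − Δ_(i-1)) read
  1·M_0 + 4·M_1 + 1·M_2 = 6(Δ_1 - Δ_0) = 36
Natural end conditions: M_0 = M_2 = 0.
Solving: M_0 = 0, M_1 = 9, M_2 = 0.
On [0, 1], s'(t) = b_0 + 2c_0·t + 3d_0·t² with b_0 = Δ_0 - h_0(2M_0 + M_1)/6 = -5/2, c_0 = M_0/2 = 0, d_0 = (M_1 - M_0)/(6h_0) = 3/2. So s'(0) = -5/2.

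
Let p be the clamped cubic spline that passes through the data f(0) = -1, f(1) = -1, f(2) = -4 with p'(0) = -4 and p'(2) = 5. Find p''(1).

Let M_i = p''(x_i). Step sizes h_i = 1, 1; slopes of the chords Δ_i = (y_(i+1) - y_i)/h_i = 0, -3.
  1·M_0 + 4·M_1 + 1·M_2 = 6(Δ_1 - Δ_0) = -18
Clamped end conditions give two more equations: 2h_0·M_0 + h_0·M_1 = 6(Δ_0 - p'(0)) = 24 and h_1·M_1 + 2h_1·M_2 = 6(p'(2) - Δ_1) = 48.
Solving the tridiagonal system: M_0 = 21, M_1 = -18, M_2 = 33.

-18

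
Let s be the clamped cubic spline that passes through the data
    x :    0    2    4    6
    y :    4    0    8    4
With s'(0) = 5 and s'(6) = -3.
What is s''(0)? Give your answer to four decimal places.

Put m_i = s'' at the i-th knot. Here h = (2, 2, 2) and Δ = (-2, 4, -2), so the interior equations h_(i-1)·m_(i-1) + 2(h_(i-1)+h_i)·m_i + h_i·m_(i+1) = 6(Δ_i − Δ_(i-1)) read
  2·m_0 + 8·m_1 + 2·m_2 = 6(Δ_1 - Δ_0) = 36
  2·m_1 + 8·m_2 + 2·m_3 = 6(Δ_2 - Δ_1) = -36
Clamped end conditions give two more equations: 2h_0·m_0 + h_0·m_1 = 6(Δ_0 - s'(0)) = -42 and h_2·m_2 + 2h_2·m_3 = 6(s'(6) - Δ_2) = -6.
Solving: m_0 = -47/3, m_1 = 31/3, m_2 = -23/3, m_3 = 7/3.

-15.6667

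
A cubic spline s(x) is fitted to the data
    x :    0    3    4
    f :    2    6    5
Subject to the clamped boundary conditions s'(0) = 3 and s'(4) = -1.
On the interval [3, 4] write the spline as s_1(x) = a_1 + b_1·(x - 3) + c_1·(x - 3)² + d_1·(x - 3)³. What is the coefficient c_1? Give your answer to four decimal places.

-0.7500

Write M_i for s''(x_i). With h_i = 3, 1 and divided differences Δ_i = 4/3, -1, the continuity of s' gives the tridiagonal system
  3·M_0 + 8·M_1 + 1·M_2 = 6(Δ_1 - Δ_0) = -14
Clamped end conditions give two more equations: 2h_0·M_0 + h_0·M_1 = 6(Δ_0 - s'(0)) = -10 and h_1·M_1 + 2h_1·M_2 = 6(s'(4) - Δ_1) = 0.
Solving the tridiagonal system: M_0 = -11/12, M_1 = -3/2, M_2 = 3/4.
On [3, 4], with s_1(x) = a_1 + b_1·(x - 3) + c_1·(x - 3)² + d_1·(x - 3)³: c_1 = M_1/2 = -3/4, d_1 = (M_2 - M_1)/(6h_1) = 3/8, b_1 = Δ_1 - h_1(2M_1 + M_2)/6 = -5/8.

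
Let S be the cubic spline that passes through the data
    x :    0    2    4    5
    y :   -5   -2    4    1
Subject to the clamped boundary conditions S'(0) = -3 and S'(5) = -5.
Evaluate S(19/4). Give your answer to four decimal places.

With σ_i denoting the second derivative at x_i, h_i = 2, 2, 1, and Δ_i = (y_(i+1) − y_i)/h_i = 3/2, 3, -3:
  2·σ_0 + 8·σ_1 + 2·σ_2 = 6(Δ_1 - Δ_0) = 9
  2·σ_1 + 6·σ_2 + 1·σ_3 = 6(Δ_2 - Δ_1) = -36
Clamped end conditions give two more equations: 2h_0·σ_0 + h_0·σ_1 = 6(Δ_0 - S'(0)) = 27 and h_2·σ_2 + 2h_2·σ_3 = 6(S'(5) - Δ_2) = -12.
Solving: σ_0 = 287/46, σ_1 = 47/46, σ_2 = -134/23, σ_3 = -71/23.
On [4, 5], S(x) = 4 - 25/46·(x - 4) - 67/23·(x - 4)² + 21/46·(x - 4)³.
With (x - 4) = 3/4: S(19/4) = 6319/2944.

2.1464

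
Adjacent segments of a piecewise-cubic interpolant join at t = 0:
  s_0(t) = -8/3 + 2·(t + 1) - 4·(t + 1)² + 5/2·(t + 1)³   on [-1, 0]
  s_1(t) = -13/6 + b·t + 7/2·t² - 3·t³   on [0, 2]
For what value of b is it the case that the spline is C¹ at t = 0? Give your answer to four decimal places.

1.5000

s_0'(t) = 2 - 8·(t + 1) + 15/2·(t + 1)², so s_0'(0) = 3/2. On the right, s_1'(0) = b, so b = 3/2.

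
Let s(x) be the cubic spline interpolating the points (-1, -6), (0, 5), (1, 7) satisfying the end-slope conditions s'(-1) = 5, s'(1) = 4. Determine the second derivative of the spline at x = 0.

Write σ_i for s''(x_i). With h_i = 1, 1 and divided differences Δ_i = 11, 2, the continuity of s' gives the tridiagonal system
  1·σ_0 + 4·σ_1 + 1·σ_2 = 6(Δ_1 - Δ_0) = -54
Clamped end conditions give two more equations: 2h_0·σ_0 + h_0·σ_1 = 6(Δ_0 - s'(-1)) = 36 and h_1·σ_1 + 2h_1·σ_2 = 6(s'(1) - Δ_1) = 12.
Hence σ_0 = 31, σ_1 = -26, σ_2 = 19.

-26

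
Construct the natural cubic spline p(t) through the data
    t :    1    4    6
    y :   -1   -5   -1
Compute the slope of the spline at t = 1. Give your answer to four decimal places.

-2.3333

With M_i denoting the second derivative at x_i, h_i = 3, 2, and Δ_i = (y_(i+1) − y_i)/h_i = -4/3, 2:
  3·M_0 + 10·M_1 + 2·M_2 = 6(Δ_1 - Δ_0) = 20
Natural end conditions: M_0 = M_2 = 0.
Solving the tridiagonal system: M_0 = 0, M_1 = 2, M_2 = 0.
On [1, 4], p'(t) = b_0 + 2c_0·(t - 1) + 3d_0·(t - 1)² with b_0 = Δ_0 - h_0(2M_0 + M_1)/6 = -7/3, c_0 = M_0/2 = 0, d_0 = (M_1 - M_0)/(6h_0) = 1/9. So p'(1) = -7/3.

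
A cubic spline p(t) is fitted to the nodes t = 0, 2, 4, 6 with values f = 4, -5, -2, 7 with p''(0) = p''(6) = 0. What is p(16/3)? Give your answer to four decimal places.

Let m_i = p''(x_i). Step sizes h_i = 2, 2, 2; slopes of the chords Δ_i = (y_(i+1) - y_i)/h_i = -9/2, 3/2, 9/2.
  2·m_0 + 8·m_1 + 2·m_2 = 6(Δ_1 - Δ_0) = 36
  2·m_1 + 8·m_2 + 2·m_3 = 6(Δ_2 - Δ_1) = 18
Natural end conditions: m_0 = m_3 = 0.
Solving the tridiagonal system: m_0 = 0, m_1 = 21/5, m_2 = 6/5, m_3 = 0.
On [4, 6], p(t) = -2 + 37/10·(t - 4) + 3/5·(t - 4)² - 1/10·(t - 4)³.
With (t - 4) = 4/3: p(16/3) = 508/135.

3.7630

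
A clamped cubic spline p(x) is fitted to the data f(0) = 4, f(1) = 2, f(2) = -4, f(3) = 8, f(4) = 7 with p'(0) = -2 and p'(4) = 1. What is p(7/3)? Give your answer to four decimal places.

Put σ_i = p'' at the i-th knot. Here h = (1, 1, 1, 1) and Δ = (-2, -6, 12, -1), so the interior equations h_(i-1)·σ_(i-1) + 2(h_(i-1)+h_i)·σ_i + h_i·σ_(i+1) = 6(Δ_i − Δ_(i-1)) read
  1·σ_0 + 4·σ_1 + 1·σ_2 = 6(Δ_1 - Δ_0) = -24
  1·σ_1 + 4·σ_2 + 1·σ_3 = 6(Δ_2 - Δ_1) = 108
  1·σ_2 + 4·σ_3 + 1·σ_4 = 6(Δ_3 - Δ_2) = -78
Clamped end conditions give two more equations: 2h_0·σ_0 + h_0·σ_1 = 6(Δ_0 - p'(0)) = 0 and h_3·σ_3 + 2h_3·σ_4 = 6(p'(4) - Δ_3) = 12.
Hence σ_0 = 129/14, σ_1 = -129/7, σ_2 = 81/2, σ_3 = -249/7, σ_4 = 333/14.
On [2, 3], p(x) = -4 + 31/7·(x - 2) + 81/4·(x - 2)² - 355/28·(x - 2)³.
With (x - 2) = 1/3: p(7/3) = -281/378.

-0.7434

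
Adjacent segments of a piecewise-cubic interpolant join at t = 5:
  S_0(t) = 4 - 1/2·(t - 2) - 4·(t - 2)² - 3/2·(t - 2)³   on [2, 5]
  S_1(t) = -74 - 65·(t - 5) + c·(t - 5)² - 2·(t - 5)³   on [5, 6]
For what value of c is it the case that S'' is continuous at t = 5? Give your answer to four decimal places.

S_0''(t) = -8 - 9·(t - 2), so S_0''(5) = -35. On the right, S_1''(5) = 2c, so c = -35/2.

-17.5000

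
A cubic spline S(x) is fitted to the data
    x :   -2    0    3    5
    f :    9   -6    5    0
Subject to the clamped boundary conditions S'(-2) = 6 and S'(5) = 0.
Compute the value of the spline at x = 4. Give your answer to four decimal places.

With M_i denoting the second derivative at x_i, h_i = 2, 3, 2, and Δ_i = (y_(i+1) − y_i)/h_i = -15/2, 11/3, -5/2:
  2·M_0 + 10·M_1 + 3·M_2 = 6(Δ_1 - Δ_0) = 67
  3·M_1 + 10·M_2 + 2·M_3 = 6(Δ_2 - Δ_1) = -37
Clamped end conditions give two more equations: 2h_0·M_0 + h_0·M_1 = 6(Δ_0 - S'(-2)) = -81 and h_2·M_2 + 2h_2·M_3 = 6(S'(5) - Δ_2) = 15.
Forward elimination and back-substitution give M_0 = -1339/48, M_1 = 367/24, M_2 = -241/24, M_3 = 421/48.
On [3, 5], S(x) = 5 + 61/48·(x - 3) - 241/48·(x - 3)² + 301/192·(x - 3)³.
With (x - 3) = 1: S(4) = 541/192.

2.8177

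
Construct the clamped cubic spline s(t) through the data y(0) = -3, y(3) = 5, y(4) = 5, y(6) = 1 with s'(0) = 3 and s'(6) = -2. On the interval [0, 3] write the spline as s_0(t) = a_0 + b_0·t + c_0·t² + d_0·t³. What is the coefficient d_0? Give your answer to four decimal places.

-0.1481

Write M_i for s''(x_i). With h_i = 3, 1, 2 and divided differences Δ_i = 8/3, 0, -2, the continuity of s' gives the tridiagonal system
  3·M_0 + 8·M_1 + 1·M_2 = 6(Δ_1 - Δ_0) = -16
  1·M_1 + 6·M_2 + 2·M_3 = 6(Δ_2 - Δ_1) = -12
Clamped end conditions give two more equations: 2h_0·M_0 + h_0·M_1 = 6(Δ_0 - s'(0)) = -2 and h_2·M_2 + 2h_2·M_3 = 6(s'(6) - Δ_2) = 0.
Hence M_0 = 2/3, M_1 = -2, M_2 = -2, M_3 = 1.
On [0, 3], with s_0(t) = a_0 + b_0·t + c_0·t² + d_0·t³: c_0 = M_0/2 = 1/3, d_0 = (M_1 - M_0)/(6h_0) = -4/27, b_0 = Δ_0 - h_0(2M_0 + M_1)/6 = 3.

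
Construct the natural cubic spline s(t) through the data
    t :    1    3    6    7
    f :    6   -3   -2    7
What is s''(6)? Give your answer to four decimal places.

With m_i denoting the second derivative at x_i, h_i = 2, 3, 1, and Δ_i = (y_(i+1) − y_i)/h_i = -9/2, 1/3, 9:
  2·m_0 + 10·m_1 + 3·m_2 = 6(Δ_1 - Δ_0) = 29
  3·m_1 + 8·m_2 + 1·m_3 = 6(Δ_2 - Δ_1) = 52
Natural end conditions: m_0 = m_3 = 0.
Solving: m_0 = 0, m_1 = 76/71, m_2 = 433/71, m_3 = 0.

6.0986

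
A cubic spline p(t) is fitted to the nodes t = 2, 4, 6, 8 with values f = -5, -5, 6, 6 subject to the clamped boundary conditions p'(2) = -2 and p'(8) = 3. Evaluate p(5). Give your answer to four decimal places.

Write M_i for p''(x_i). With h_i = 2, 2, 2 and divided differences Δ_i = 0, 11/2, 0, the continuity of p' gives the tridiagonal system
  2·M_0 + 8·M_1 + 2·M_2 = 6(Δ_1 - Δ_0) = 33
  2·M_1 + 8·M_2 + 2·M_3 = 6(Δ_2 - Δ_1) = -33
Clamped end conditions give two more equations: 2h_0·M_0 + h_0·M_1 = 6(Δ_0 - p'(2)) = 12 and h_2·M_2 + 2h_2·M_3 = 6(p'(8) - Δ_2) = 18.
Solving the tridiagonal system: M_0 = -1/30, M_1 = 91/15, M_2 = -116/15, M_3 = 251/30.
On [4, 6], p(t) = -5 + 121/30·(t - 4) + 91/30·(t - 4)² - 23/20·(t - 4)³.
With (t - 4) = 1: p(5) = 11/12.

0.9167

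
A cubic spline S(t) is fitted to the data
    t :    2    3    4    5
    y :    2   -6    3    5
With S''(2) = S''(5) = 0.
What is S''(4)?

Write σ_i for S''(x_i). With h_i = 1, 1, 1 and divided differences Δ_i = -8, 9, 2, the continuity of S' gives the tridiagonal system
  1·σ_0 + 4·σ_1 + 1·σ_2 = 6(Δ_1 - Δ_0) = 102
  1·σ_1 + 4·σ_2 + 1·σ_3 = 6(Δ_2 - Δ_1) = -42
Natural end conditions: σ_0 = σ_3 = 0.
Solving the tridiagonal system: σ_0 = 0, σ_1 = 30, σ_2 = -18, σ_3 = 0.

-18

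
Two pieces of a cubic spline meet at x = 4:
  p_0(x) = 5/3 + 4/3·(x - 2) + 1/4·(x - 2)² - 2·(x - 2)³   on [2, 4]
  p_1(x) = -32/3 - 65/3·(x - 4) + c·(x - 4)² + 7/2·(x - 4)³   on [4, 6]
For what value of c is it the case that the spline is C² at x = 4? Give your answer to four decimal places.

p_0''(x) = 1/2 - 12·(x - 2), so p_0''(4) = -47/2. On the right, p_1''(4) = 2c, so c = -47/4.

-11.7500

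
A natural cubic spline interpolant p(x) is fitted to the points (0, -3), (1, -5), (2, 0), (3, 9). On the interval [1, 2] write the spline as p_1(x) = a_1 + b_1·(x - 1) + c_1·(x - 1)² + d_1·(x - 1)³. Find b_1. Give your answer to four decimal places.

1.2000

Put M_i = p'' at the i-th knot. Here h = (1, 1, 1) and Δ = (-2, 5, 9), so the interior equations h_(i-1)·M_(i-1) + 2(h_(i-1)+h_i)·M_i + h_i·M_(i+1) = 6(Δ_i − Δ_(i-1)) read
  1·M_0 + 4·M_1 + 1·M_2 = 6(Δ_1 - Δ_0) = 42
  1·M_1 + 4·M_2 + 1·M_3 = 6(Δ_2 - Δ_1) = 24
Natural end conditions: M_0 = M_3 = 0.
Solving: M_0 = 0, M_1 = 48/5, M_2 = 18/5, M_3 = 0.
On [1, 2], with p_1(x) = a_1 + b_1·(x - 1) + c_1·(x - 1)² + d_1·(x - 1)³: c_1 = M_1/2 = 24/5, d_1 = (M_2 - M_1)/(6h_1) = -1, b_1 = Δ_1 - h_1(2M_1 + M_2)/6 = 6/5.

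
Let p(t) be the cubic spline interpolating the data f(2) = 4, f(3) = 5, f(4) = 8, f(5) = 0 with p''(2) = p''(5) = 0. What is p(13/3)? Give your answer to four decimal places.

6.4691

Put M_i = p'' at the i-th knot. Here h = (1, 1, 1) and Δ = (1, 3, -8), so the interior equations h_(i-1)·M_(i-1) + 2(h_(i-1)+h_i)·M_i + h_i·M_(i+1) = 6(Δ_i − Δ_(i-1)) read
  1·M_0 + 4·M_1 + 1·M_2 = 6(Δ_1 - Δ_0) = 12
  1·M_1 + 4·M_2 + 1·M_3 = 6(Δ_2 - Δ_1) = -66
Natural end conditions: M_0 = M_3 = 0.
Solving the tridiagonal system: M_0 = 0, M_1 = 38/5, M_2 = -92/5, M_3 = 0.
On [4, 5], p(t) = 8 - 28/15·(t - 4) - 46/5·(t - 4)² + 46/15·(t - 4)³.
With (t - 4) = 1/3: p(13/3) = 524/81.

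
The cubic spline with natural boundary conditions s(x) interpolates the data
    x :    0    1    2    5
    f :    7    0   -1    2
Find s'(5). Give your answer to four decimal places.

1.1935

Write M_i for s''(x_i). With h_i = 1, 1, 3 and divided differences Δ_i = -7, -1, 1, the continuity of s' gives the tridiagonal system
  1·M_0 + 4·M_1 + 1·M_2 = 6(Δ_1 - Δ_0) = 36
  1·M_1 + 8·M_2 + 3·M_3 = 6(Δ_2 - Δ_1) = 12
Natural end conditions: M_0 = M_3 = 0.
Forward elimination and back-substitution give M_0 = 0, M_1 = 276/31, M_2 = 12/31, M_3 = 0.
On [2, 5], s'(x) = b_2 + 2c_2·(x - 2) + 3d_2·(x - 2)² with b_2 = Δ_2 - h_2(2M_2 + M_3)/6 = 19/31, c_2 = M_2/2 = 6/31, d_2 = (M_3 - M_2)/(6h_2) = -2/93. So s'(5) = 37/31.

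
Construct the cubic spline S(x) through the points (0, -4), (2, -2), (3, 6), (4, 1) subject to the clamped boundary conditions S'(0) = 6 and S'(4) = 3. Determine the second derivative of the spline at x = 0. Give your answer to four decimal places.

With m_i denoting the second derivative at x_i, h_i = 2, 1, 1, and Δ_i = (y_(i+1) − y_i)/h_i = 1, 8, -5:
  2·m_0 + 6·m_1 + 1·m_2 = 6(Δ_1 - Δ_0) = 42
  1·m_1 + 4·m_2 + 1·m_3 = 6(Δ_2 - Δ_1) = -78
Clamped end conditions give two more equations: 2h_0·m_0 + h_0·m_1 = 6(Δ_0 - S'(0)) = -30 and h_2·m_2 + 2h_2·m_3 = 6(S'(4) - Δ_2) = 48.
Forward elimination and back-substitution give m_0 = -183/11, m_1 = 201/11, m_2 = -378/11, m_3 = 453/11.

-16.6364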